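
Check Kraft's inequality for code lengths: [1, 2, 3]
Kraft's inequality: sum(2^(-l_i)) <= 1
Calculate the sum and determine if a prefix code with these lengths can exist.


Sum = 2^(-1) + 2^(-2) + 2^(-3)
    = 0.5 + 0.25 + 0.125
    = 7/8 = 0.875
Since 0.875 <= 1, Kraft's inequality IS satisfied.
A prefix code with these lengths CAN exist.

Kraft sum = 0.875. Satisfied.


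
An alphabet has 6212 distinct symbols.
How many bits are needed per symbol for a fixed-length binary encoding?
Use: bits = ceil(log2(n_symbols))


log2(6212) = 12.6008
Bracket: 2^12 = 4096 < 6212 <= 2^13 = 8192
So ceil(log2(6212)) = 13

bits = ceil(log2(6212)) = ceil(12.6008) = 13 bits


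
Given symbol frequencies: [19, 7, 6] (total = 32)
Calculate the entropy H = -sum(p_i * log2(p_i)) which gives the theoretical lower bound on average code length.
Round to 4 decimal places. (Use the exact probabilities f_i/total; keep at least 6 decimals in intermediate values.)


Per-symbol terms -p_i * log2(p_i) with p_i = f_i/32:
  p = 19/32 = 0.593750: log2(p) = -0.752072, -p*log2(p) = 0.446543
  p = 7/32 = 0.218750: log2(p) = -2.192645, -p*log2(p) = 0.479641
  p = 6/32 = 0.187500: log2(p) = -2.415037, -p*log2(p) = 0.452820
H = 0.446543 + 0.479641 + 0.452820 = 1.379004

H = 1.379 bits/symbol


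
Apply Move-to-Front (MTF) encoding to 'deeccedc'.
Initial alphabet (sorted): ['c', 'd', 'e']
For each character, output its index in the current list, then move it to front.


MTF encoding:
'd': index 1 in ['c', 'd', 'e'] -> ['d', 'c', 'e']
'e': index 2 in ['d', 'c', 'e'] -> ['e', 'd', 'c']
'e': index 0 in ['e', 'd', 'c'] -> ['e', 'd', 'c']
'c': index 2 in ['e', 'd', 'c'] -> ['c', 'e', 'd']
'c': index 0 in ['c', 'e', 'd'] -> ['c', 'e', 'd']
'e': index 1 in ['c', 'e', 'd'] -> ['e', 'c', 'd']
'd': index 2 in ['e', 'c', 'd'] -> ['d', 'e', 'c']
'c': index 2 in ['d', 'e', 'c'] -> ['c', 'd', 'e']


Output: [1, 2, 0, 2, 0, 1, 2, 2]


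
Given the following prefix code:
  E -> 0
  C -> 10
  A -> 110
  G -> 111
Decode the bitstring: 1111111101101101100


Decoding step by step:
Bits 111 -> G
Bits 111 -> G
Bits 110 -> A
Bits 110 -> A
Bits 110 -> A
Bits 110 -> A
Bits 0 -> E


Decoded message: GGAAAAE


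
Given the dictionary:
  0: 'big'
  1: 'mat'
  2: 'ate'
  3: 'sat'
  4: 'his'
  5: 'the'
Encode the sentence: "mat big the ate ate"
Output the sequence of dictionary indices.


Look up each word in the dictionary:
  'mat' -> 1
  'big' -> 0
  'the' -> 5
  'ate' -> 2
  'ate' -> 2

Encoded: [1, 0, 5, 2, 2]


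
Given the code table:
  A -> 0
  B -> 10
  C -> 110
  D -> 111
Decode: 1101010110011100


Decoding:
110 -> C
10 -> B
10 -> B
110 -> C
0 -> A
111 -> D
0 -> A
0 -> A


Result: CBBCADAA


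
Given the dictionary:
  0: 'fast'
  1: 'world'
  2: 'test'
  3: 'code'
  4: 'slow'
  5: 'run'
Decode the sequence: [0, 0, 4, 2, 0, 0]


Look up each index in the dictionary:
  0 -> 'fast'
  0 -> 'fast'
  4 -> 'slow'
  2 -> 'test'
  0 -> 'fast'
  0 -> 'fast'

Decoded: "fast fast slow test fast fast"


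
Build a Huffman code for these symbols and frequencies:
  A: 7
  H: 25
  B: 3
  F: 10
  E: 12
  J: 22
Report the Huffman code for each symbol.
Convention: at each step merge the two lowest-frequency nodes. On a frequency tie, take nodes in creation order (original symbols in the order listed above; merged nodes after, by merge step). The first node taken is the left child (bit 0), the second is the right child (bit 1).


Huffman tree construction:
Step 1: Merge B(3) + A(7) = 10
Step 2: Merge F(10) + (B+A)(10) = 20
Step 3: Merge E(12) + (F+(B+A))(20) = 32
Step 4: Merge J(22) + H(25) = 47
Step 5: Merge (E+(F+(B+A)))(32) + (J+H)(47) = 79
Read each symbol's code off the tree from the root (left child = 0, right child = 1).

Codes:
  A: 0111 (length 4)
  H: 11 (length 2)
  B: 0110 (length 4)
  F: 010 (length 3)
  E: 00 (length 2)
  J: 10 (length 2)
Average code length: 188/79 = 2.3797 bits/symbol


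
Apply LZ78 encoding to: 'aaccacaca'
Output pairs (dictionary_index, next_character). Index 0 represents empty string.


LZ78 encoding steps:
Dictionary: {0: ''}
Step 1: w='' (idx 0), next='a' -> output (0, 'a'), add 'a' as idx 1
Step 2: w='a' (idx 1), next='c' -> output (1, 'c'), add 'ac' as idx 2
Step 3: w='' (idx 0), next='c' -> output (0, 'c'), add 'c' as idx 3
Step 4: w='ac' (idx 2), next='a' -> output (2, 'a'), add 'aca' as idx 4
Step 5: w='c' (idx 3), next='a' -> output (3, 'a'), add 'ca' as idx 5


Encoded: [(0, 'a'), (1, 'c'), (0, 'c'), (2, 'a'), (3, 'a')]


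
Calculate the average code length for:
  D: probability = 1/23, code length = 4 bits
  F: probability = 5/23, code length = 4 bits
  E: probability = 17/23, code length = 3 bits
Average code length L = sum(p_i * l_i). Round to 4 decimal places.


Weighted contributions p_i * l_i:
  D: (1/23) * 4 = 4/23
  F: (5/23) * 4 = 20/23
  E: (17/23) * 3 = 51/23
Sum = (4 + 20 + 51)/23 = 75/23

L = 75/23 = 3.2609 bits/symbol


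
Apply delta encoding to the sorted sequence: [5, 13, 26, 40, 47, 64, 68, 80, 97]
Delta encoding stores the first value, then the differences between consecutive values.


First value: 5
Deltas:
  13 - 5 = 8
  26 - 13 = 13
  40 - 26 = 14
  47 - 40 = 7
  64 - 47 = 17
  68 - 64 = 4
  80 - 68 = 12
  97 - 80 = 17


Delta encoded: [5, 8, 13, 14, 7, 17, 4, 12, 17]


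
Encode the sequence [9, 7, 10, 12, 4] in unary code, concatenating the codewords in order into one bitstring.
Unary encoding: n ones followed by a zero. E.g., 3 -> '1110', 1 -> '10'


Encode each number as n ones followed by a terminating 0:
  9 -> 1111111110 (10 bits)
  7 -> 11111110 (8 bits)
  10 -> 11111111110 (11 bits)
  12 -> 1111111111110 (13 bits)
  4 -> 11110 (5 bits)
Total length = 10 + 8 + 11 + 13 + 5 = 47 bits.

Unary([9, 7, 10, 12, 4]) = 11111111101111111011111111110111111111111011110 (47 bits)


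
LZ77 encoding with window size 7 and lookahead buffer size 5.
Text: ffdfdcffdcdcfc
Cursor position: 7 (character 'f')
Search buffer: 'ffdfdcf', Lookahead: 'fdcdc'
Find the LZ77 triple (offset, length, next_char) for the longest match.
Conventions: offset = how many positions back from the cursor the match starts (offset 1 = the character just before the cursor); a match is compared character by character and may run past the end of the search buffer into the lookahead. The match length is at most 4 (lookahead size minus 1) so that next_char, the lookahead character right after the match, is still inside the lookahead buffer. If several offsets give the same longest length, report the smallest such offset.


Try each offset into the search buffer:
  offset=1 (pos 6, char 'f'): match length 1
  offset=2 (pos 5, char 'c'): match length 0
  offset=3 (pos 4, char 'd'): match length 0
  offset=4 (pos 3, char 'f'): match length 3
  offset=5 (pos 2, char 'd'): match length 0
  offset=6 (pos 1, char 'f'): match length 2
  offset=7 (pos 0, char 'f'): match length 1
Longest match has length 3 at offset 4.
next_char = character at position 7 + 3 = 10 -> 'd'

Best match: offset=4, length=3 (matching 'fdc' starting at position 3)
LZ77 triple: (4, 3, 'd')


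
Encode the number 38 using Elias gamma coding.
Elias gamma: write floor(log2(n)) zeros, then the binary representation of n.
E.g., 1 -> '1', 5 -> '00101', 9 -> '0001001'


num_bits = floor(log2(38)) + 1 = 6
leading_zeros = num_bits - 1 = 5
binary(38) = 100110

Elias gamma(38) = '00000' + '100110' = 00000100110 (11 bits)


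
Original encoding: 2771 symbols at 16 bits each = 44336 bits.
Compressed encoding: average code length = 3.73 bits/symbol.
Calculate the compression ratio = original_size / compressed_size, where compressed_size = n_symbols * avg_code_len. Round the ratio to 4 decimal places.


original_size = n_symbols * orig_bits = 2771 * 16 = 44336 bits
compressed_size = n_symbols * avg_code_len = 2771 * 3.73 = 10335.83 bits
ratio = original_size / compressed_size = 44336 / 10335.83 = 4.2895

Compression ratio = 4.2895


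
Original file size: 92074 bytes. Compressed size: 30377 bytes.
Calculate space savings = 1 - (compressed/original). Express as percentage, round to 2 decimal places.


ratio = compressed/original = 30377/92074 = 0.329919
savings = 1 - ratio = 1 - 0.329919 = 0.670081
as a percentage: 0.670081 * 100 = 67.01%

Space savings = 1 - 30377/92074 = 67.01%


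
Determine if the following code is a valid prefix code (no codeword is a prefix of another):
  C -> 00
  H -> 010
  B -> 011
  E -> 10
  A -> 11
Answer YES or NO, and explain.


Checking each pair (does one codeword prefix another?):
  C='00' vs H='010': no prefix
  C='00' vs B='011': no prefix
  C='00' vs E='10': no prefix
  C='00' vs A='11': no prefix
  H='010' vs C='00': no prefix
  H='010' vs B='011': no prefix
  H='010' vs E='10': no prefix
  H='010' vs A='11': no prefix
  B='011' vs C='00': no prefix
  B='011' vs H='010': no prefix
  B='011' vs E='10': no prefix
  B='011' vs A='11': no prefix
  E='10' vs C='00': no prefix
  E='10' vs H='010': no prefix
  E='10' vs B='011': no prefix
  E='10' vs A='11': no prefix
  A='11' vs C='00': no prefix
  A='11' vs H='010': no prefix
  A='11' vs B='011': no prefix
  A='11' vs E='10': no prefix
No violation found over all pairs.

YES -- this is a valid prefix code. No codeword is a prefix of any other codeword.


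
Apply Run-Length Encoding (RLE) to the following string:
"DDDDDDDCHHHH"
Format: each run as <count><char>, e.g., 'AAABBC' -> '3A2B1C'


Scanning runs left to right:
  i=0: run of 'D' x 7 -> '7D'
  i=7: run of 'C' x 1 -> '1C'
  i=8: run of 'H' x 4 -> '4H'

RLE = 7D1C4H


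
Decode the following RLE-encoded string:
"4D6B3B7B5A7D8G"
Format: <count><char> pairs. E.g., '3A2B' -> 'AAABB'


Expanding each <count><char> pair:
  4D -> 'DDDD'
  6B -> 'BBBBBB'
  3B -> 'BBB'
  7B -> 'BBBBBBB'
  5A -> 'AAAAA'
  7D -> 'DDDDDDD'
  8G -> 'GGGGGGGG'

Decoded = DDDDBBBBBBBBBBBBBBBBAAAAADDDDDDDGGGGGGGG


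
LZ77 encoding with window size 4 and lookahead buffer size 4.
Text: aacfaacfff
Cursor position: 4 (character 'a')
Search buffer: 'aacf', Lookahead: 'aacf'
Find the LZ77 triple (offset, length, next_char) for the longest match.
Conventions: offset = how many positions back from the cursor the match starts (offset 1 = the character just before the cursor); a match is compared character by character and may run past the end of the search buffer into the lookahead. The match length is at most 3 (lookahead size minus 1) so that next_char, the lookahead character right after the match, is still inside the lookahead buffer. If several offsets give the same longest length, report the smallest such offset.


Try each offset into the search buffer:
  offset=1 (pos 3, char 'f'): match length 0
  offset=2 (pos 2, char 'c'): match length 0
  offset=3 (pos 1, char 'a'): match length 1
  offset=4 (pos 0, char 'a'): match length 3
Longest match has length 3 at offset 4.
next_char = character at position 4 + 3 = 7 -> 'f'

Best match: offset=4, length=3 (matching 'aac' starting at position 0)
LZ77 triple: (4, 3, 'f')


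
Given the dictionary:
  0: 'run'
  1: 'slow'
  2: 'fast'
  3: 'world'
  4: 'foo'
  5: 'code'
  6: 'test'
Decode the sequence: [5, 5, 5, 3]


Look up each index in the dictionary:
  5 -> 'code'
  5 -> 'code'
  5 -> 'code'
  3 -> 'world'

Decoded: "code code code world"


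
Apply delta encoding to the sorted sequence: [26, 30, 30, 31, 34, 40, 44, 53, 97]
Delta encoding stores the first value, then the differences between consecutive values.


First value: 26
Deltas:
  30 - 26 = 4
  30 - 30 = 0
  31 - 30 = 1
  34 - 31 = 3
  40 - 34 = 6
  44 - 40 = 4
  53 - 44 = 9
  97 - 53 = 44


Delta encoded: [26, 4, 0, 1, 3, 6, 4, 9, 44]


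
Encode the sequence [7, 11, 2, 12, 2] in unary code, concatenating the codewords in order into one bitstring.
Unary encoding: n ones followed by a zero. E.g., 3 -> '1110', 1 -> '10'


Encode each number as n ones followed by a terminating 0:
  7 -> 11111110 (8 bits)
  11 -> 111111111110 (12 bits)
  2 -> 110 (3 bits)
  12 -> 1111111111110 (13 bits)
  2 -> 110 (3 bits)
Total length = 8 + 12 + 3 + 13 + 3 = 39 bits.

Unary([7, 11, 2, 12, 2]) = 111111101111111111101101111111111110110 (39 bits)


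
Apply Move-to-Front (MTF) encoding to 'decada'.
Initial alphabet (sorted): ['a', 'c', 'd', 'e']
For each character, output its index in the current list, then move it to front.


MTF encoding:
'd': index 2 in ['a', 'c', 'd', 'e'] -> ['d', 'a', 'c', 'e']
'e': index 3 in ['d', 'a', 'c', 'e'] -> ['e', 'd', 'a', 'c']
'c': index 3 in ['e', 'd', 'a', 'c'] -> ['c', 'e', 'd', 'a']
'a': index 3 in ['c', 'e', 'd', 'a'] -> ['a', 'c', 'e', 'd']
'd': index 3 in ['a', 'c', 'e', 'd'] -> ['d', 'a', 'c', 'e']
'a': index 1 in ['d', 'a', 'c', 'e'] -> ['a', 'd', 'c', 'e']


Output: [2, 3, 3, 3, 3, 1]


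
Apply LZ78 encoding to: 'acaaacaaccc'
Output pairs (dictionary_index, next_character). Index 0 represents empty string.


LZ78 encoding steps:
Dictionary: {0: ''}
Step 1: w='' (idx 0), next='a' -> output (0, 'a'), add 'a' as idx 1
Step 2: w='' (idx 0), next='c' -> output (0, 'c'), add 'c' as idx 2
Step 3: w='a' (idx 1), next='a' -> output (1, 'a'), add 'aa' as idx 3
Step 4: w='a' (idx 1), next='c' -> output (1, 'c'), add 'ac' as idx 4
Step 5: w='aa' (idx 3), next='c' -> output (3, 'c'), add 'aac' as idx 5
Step 6: w='c' (idx 2), next='c' -> output (2, 'c'), add 'cc' as idx 6


Encoded: [(0, 'a'), (0, 'c'), (1, 'a'), (1, 'c'), (3, 'c'), (2, 'c')]


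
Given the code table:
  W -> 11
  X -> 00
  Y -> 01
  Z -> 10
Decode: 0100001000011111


Decoding:
01 -> Y
00 -> X
00 -> X
10 -> Z
00 -> X
01 -> Y
11 -> W
11 -> W


Result: YXXZXYWW


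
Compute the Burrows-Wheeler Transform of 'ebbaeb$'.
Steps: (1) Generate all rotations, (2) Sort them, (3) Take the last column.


Rotations (sorted):
  0: $ebbaeb -> last char: b
  1: aeb$ebb -> last char: b
  2: b$ebbae -> last char: e
  3: baeb$eb -> last char: b
  4: bbaeb$e -> last char: e
  5: eb$ebba -> last char: a
  6: ebbaeb$ -> last char: $


BWT = bbebea$


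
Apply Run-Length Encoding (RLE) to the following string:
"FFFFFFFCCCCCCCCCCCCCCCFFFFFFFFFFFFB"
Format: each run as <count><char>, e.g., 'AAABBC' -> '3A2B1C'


Scanning runs left to right:
  i=0: run of 'F' x 7 -> '7F'
  i=7: run of 'C' x 15 -> '15C'
  i=22: run of 'F' x 12 -> '12F'
  i=34: run of 'B' x 1 -> '1B'

RLE = 7F15C12F1B


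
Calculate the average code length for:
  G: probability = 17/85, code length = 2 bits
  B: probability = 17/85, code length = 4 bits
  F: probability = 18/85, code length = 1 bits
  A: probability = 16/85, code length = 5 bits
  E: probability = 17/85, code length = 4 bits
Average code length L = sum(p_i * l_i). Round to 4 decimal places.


Weighted contributions p_i * l_i:
  G: (17/85) * 2 = 34/85
  B: (17/85) * 4 = 68/85
  F: (18/85) * 1 = 18/85
  A: (16/85) * 5 = 80/85
  E: (17/85) * 4 = 68/85
Sum = (34 + 68 + 18 + 80 + 68)/85 = 268/85

L = 268/85 = 3.1529 bits/symbol


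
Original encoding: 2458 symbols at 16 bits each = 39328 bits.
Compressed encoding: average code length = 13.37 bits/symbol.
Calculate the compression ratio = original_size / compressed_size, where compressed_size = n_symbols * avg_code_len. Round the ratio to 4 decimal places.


original_size = n_symbols * orig_bits = 2458 * 16 = 39328 bits
compressed_size = n_symbols * avg_code_len = 2458 * 13.37 = 32863.46 bits
ratio = original_size / compressed_size = 39328 / 32863.46 = 1.1967

Compression ratio = 1.1967


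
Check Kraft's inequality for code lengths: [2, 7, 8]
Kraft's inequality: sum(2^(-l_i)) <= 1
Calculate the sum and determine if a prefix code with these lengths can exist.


Sum = 2^(-2) + 2^(-7) + 2^(-8)
    = 0.25 + 0.0078125 + 0.00390625
    = 67/256 = 0.26171875
Since 0.26171875 <= 1, Kraft's inequality IS satisfied.
A prefix code with these lengths CAN exist.

Kraft sum = 0.26171875. Satisfied.


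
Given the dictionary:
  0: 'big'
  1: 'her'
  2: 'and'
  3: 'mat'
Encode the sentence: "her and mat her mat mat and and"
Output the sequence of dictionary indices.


Look up each word in the dictionary:
  'her' -> 1
  'and' -> 2
  'mat' -> 3
  'her' -> 1
  'mat' -> 3
  'mat' -> 3
  'and' -> 2
  'and' -> 2

Encoded: [1, 2, 3, 1, 3, 3, 2, 2]


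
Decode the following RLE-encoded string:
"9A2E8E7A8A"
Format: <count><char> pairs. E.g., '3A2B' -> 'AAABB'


Expanding each <count><char> pair:
  9A -> 'AAAAAAAAA'
  2E -> 'EE'
  8E -> 'EEEEEEEE'
  7A -> 'AAAAAAA'
  8A -> 'AAAAAAAA'

Decoded = AAAAAAAAAEEEEEEEEEEAAAAAAAAAAAAAAA


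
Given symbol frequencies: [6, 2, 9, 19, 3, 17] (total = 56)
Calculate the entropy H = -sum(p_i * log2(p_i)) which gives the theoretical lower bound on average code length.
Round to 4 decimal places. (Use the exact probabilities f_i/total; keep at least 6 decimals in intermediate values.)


Per-symbol terms -p_i * log2(p_i) with p_i = f_i/56:
  p = 6/56 = 0.107143: log2(p) = -3.222392, -p*log2(p) = 0.345256
  p = 2/56 = 0.035714: log2(p) = -4.807355, -p*log2(p) = 0.171691
  p = 9/56 = 0.160714: log2(p) = -2.637430, -p*log2(p) = 0.423873
  p = 19/56 = 0.339286: log2(p) = -1.559427, -p*log2(p) = 0.529091
  p = 3/56 = 0.053571: log2(p) = -4.222392, -p*log2(p) = 0.226200
  p = 17/56 = 0.303571: log2(p) = -1.719892, -p*log2(p) = 0.522110
H = 0.345256 + 0.171691 + 0.423873 + 0.529091 + 0.226200 + 0.522110 = 2.218221

H = 2.2182 bits/symbol


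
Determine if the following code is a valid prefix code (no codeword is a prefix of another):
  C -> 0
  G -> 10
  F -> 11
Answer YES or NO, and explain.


Checking each pair (does one codeword prefix another?):
  C='0' vs G='10': no prefix
  C='0' vs F='11': no prefix
  G='10' vs C='0': no prefix
  G='10' vs F='11': no prefix
  F='11' vs C='0': no prefix
  F='11' vs G='10': no prefix
No violation found over all pairs.

YES -- this is a valid prefix code. No codeword is a prefix of any other codeword.


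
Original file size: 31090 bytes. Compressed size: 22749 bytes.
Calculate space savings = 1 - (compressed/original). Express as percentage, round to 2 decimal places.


ratio = compressed/original = 22749/31090 = 0.731714
savings = 1 - ratio = 1 - 0.731714 = 0.268286
as a percentage: 0.268286 * 100 = 26.83%

Space savings = 1 - 22749/31090 = 26.83%


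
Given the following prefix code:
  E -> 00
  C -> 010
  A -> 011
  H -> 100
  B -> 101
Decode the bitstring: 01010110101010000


Decoding step by step:
Bits 010 -> C
Bits 101 -> B
Bits 101 -> B
Bits 010 -> C
Bits 100 -> H
Bits 00 -> E


Decoded message: CBBCHE


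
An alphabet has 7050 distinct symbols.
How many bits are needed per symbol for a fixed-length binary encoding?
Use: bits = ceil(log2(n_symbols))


log2(7050) = 12.7834
Bracket: 2^12 = 4096 < 7050 <= 2^13 = 8192
So ceil(log2(7050)) = 13

bits = ceil(log2(7050)) = ceil(12.7834) = 13 bits


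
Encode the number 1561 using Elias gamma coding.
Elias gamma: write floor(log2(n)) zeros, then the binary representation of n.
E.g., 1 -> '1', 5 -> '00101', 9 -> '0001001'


num_bits = floor(log2(1561)) + 1 = 11
leading_zeros = num_bits - 1 = 10
binary(1561) = 11000011001

Elias gamma(1561) = '0000000000' + '11000011001' = 000000000011000011001 (21 bits)


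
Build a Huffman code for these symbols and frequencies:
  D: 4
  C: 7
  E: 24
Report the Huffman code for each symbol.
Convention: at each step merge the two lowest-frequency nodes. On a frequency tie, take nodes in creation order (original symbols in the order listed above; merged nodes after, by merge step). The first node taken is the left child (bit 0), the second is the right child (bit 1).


Huffman tree construction:
Step 1: Merge D(4) + C(7) = 11
Step 2: Merge (D+C)(11) + E(24) = 35
Read each symbol's code off the tree from the root (left child = 0, right child = 1).

Codes:
  D: 00 (length 2)
  C: 01 (length 2)
  E: 1 (length 1)
Average code length: 46/35 = 1.3143 bits/symbol


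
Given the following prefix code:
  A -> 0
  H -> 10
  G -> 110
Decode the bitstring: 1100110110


Decoding step by step:
Bits 110 -> G
Bits 0 -> A
Bits 110 -> G
Bits 110 -> G


Decoded message: GAGG


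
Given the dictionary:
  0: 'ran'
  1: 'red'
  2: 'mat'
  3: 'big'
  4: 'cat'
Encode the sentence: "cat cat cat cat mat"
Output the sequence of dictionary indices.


Look up each word in the dictionary:
  'cat' -> 4
  'cat' -> 4
  'cat' -> 4
  'cat' -> 4
  'mat' -> 2

Encoded: [4, 4, 4, 4, 2]


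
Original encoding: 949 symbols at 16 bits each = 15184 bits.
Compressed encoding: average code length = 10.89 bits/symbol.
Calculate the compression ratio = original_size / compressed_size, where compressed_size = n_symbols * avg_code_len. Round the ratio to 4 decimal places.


original_size = n_symbols * orig_bits = 949 * 16 = 15184 bits
compressed_size = n_symbols * avg_code_len = 949 * 10.89 = 10334.61 bits
ratio = original_size / compressed_size = 15184 / 10334.61 = 1.4692

Compression ratio = 1.4692


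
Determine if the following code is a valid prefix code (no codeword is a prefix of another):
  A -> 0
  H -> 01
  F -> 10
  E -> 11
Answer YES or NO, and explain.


Checking each pair (does one codeword prefix another?):
  A='0' vs H='01': prefix -- VIOLATION

NO -- this is NOT a valid prefix code. A (0) is a prefix of H (01).


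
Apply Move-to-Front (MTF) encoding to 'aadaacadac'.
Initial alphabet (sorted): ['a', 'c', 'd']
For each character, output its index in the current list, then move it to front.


MTF encoding:
'a': index 0 in ['a', 'c', 'd'] -> ['a', 'c', 'd']
'a': index 0 in ['a', 'c', 'd'] -> ['a', 'c', 'd']
'd': index 2 in ['a', 'c', 'd'] -> ['d', 'a', 'c']
'a': index 1 in ['d', 'a', 'c'] -> ['a', 'd', 'c']
'a': index 0 in ['a', 'd', 'c'] -> ['a', 'd', 'c']
'c': index 2 in ['a', 'd', 'c'] -> ['c', 'a', 'd']
'a': index 1 in ['c', 'a', 'd'] -> ['a', 'c', 'd']
'd': index 2 in ['a', 'c', 'd'] -> ['d', 'a', 'c']
'a': index 1 in ['d', 'a', 'c'] -> ['a', 'd', 'c']
'c': index 2 in ['a', 'd', 'c'] -> ['c', 'a', 'd']


Output: [0, 0, 2, 1, 0, 2, 1, 2, 1, 2]


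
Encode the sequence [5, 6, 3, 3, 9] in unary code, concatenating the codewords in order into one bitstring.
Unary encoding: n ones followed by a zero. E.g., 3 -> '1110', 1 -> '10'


Encode each number as n ones followed by a terminating 0:
  5 -> 111110 (6 bits)
  6 -> 1111110 (7 bits)
  3 -> 1110 (4 bits)
  3 -> 1110 (4 bits)
  9 -> 1111111110 (10 bits)
Total length = 6 + 7 + 4 + 4 + 10 = 31 bits.

Unary([5, 6, 3, 3, 9]) = 1111101111110111011101111111110 (31 bits)


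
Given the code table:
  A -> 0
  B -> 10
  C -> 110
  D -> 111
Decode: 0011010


Decoding:
0 -> A
0 -> A
110 -> C
10 -> B


Result: AACB


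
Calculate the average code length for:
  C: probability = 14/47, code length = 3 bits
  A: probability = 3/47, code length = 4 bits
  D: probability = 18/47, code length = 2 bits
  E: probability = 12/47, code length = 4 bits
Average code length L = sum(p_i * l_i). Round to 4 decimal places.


Weighted contributions p_i * l_i:
  C: (14/47) * 3 = 42/47
  A: (3/47) * 4 = 12/47
  D: (18/47) * 2 = 36/47
  E: (12/47) * 4 = 48/47
Sum = (42 + 12 + 36 + 48)/47 = 138/47

L = 138/47 = 2.9362 bits/symbol


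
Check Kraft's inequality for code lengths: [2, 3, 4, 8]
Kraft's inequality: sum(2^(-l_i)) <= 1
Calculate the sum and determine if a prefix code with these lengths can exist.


Sum = 2^(-2) + 2^(-3) + 2^(-4) + 2^(-8)
    = 0.25 + 0.125 + 0.0625 + 0.00390625
    = 113/256 = 0.44140625
Since 0.44140625 <= 1, Kraft's inequality IS satisfied.
A prefix code with these lengths CAN exist.

Kraft sum = 0.44140625. Satisfied.


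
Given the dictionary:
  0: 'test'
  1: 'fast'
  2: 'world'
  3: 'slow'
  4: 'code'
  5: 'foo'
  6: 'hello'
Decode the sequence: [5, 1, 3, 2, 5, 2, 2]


Look up each index in the dictionary:
  5 -> 'foo'
  1 -> 'fast'
  3 -> 'slow'
  2 -> 'world'
  5 -> 'foo'
  2 -> 'world'
  2 -> 'world'

Decoded: "foo fast slow world foo world world"


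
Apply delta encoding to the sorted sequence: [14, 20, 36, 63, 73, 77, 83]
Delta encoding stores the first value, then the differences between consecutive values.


First value: 14
Deltas:
  20 - 14 = 6
  36 - 20 = 16
  63 - 36 = 27
  73 - 63 = 10
  77 - 73 = 4
  83 - 77 = 6


Delta encoded: [14, 6, 16, 27, 10, 4, 6]


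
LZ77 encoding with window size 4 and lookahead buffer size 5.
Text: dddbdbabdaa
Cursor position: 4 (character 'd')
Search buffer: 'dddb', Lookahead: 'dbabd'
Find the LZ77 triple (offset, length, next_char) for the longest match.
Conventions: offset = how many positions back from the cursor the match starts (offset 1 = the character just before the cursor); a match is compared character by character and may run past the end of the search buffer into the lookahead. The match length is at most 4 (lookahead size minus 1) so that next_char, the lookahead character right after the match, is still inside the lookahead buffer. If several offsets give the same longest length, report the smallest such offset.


Try each offset into the search buffer:
  offset=1 (pos 3, char 'b'): match length 0
  offset=2 (pos 2, char 'd'): match length 2
  offset=3 (pos 1, char 'd'): match length 1
  offset=4 (pos 0, char 'd'): match length 1
Longest match has length 2 at offset 2.
next_char = character at position 4 + 2 = 6 -> 'a'

Best match: offset=2, length=2 (matching 'db' starting at position 2)
LZ77 triple: (2, 2, 'a')


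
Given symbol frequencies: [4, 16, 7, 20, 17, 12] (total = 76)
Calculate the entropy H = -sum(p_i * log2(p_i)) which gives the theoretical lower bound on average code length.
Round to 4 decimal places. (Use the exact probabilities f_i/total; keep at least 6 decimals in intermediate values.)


Per-symbol terms -p_i * log2(p_i) with p_i = f_i/76:
  p = 4/76 = 0.052632: log2(p) = -4.247928, -p*log2(p) = 0.223575
  p = 16/76 = 0.210526: log2(p) = -2.247928, -p*log2(p) = 0.473248
  p = 7/76 = 0.092105: log2(p) = -3.440573, -p*log2(p) = 0.316895
  p = 20/76 = 0.263158: log2(p) = -1.925999, -p*log2(p) = 0.506842
  p = 17/76 = 0.223684: log2(p) = -2.160465, -p*log2(p) = 0.483262
  p = 12/76 = 0.157895: log2(p) = -2.662965, -p*log2(p) = 0.420468
H = 0.223575 + 0.473248 + 0.316895 + 0.506842 + 0.483262 + 0.420468 = 2.424290

H = 2.4243 bits/symbol


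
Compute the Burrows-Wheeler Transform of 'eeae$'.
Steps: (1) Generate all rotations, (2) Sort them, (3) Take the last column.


Rotations (sorted):
  0: $eeae -> last char: e
  1: ae$ee -> last char: e
  2: e$eea -> last char: a
  3: eae$e -> last char: e
  4: eeae$ -> last char: $


BWT = eeae$


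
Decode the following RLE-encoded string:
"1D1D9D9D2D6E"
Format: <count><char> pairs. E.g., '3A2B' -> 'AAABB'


Expanding each <count><char> pair:
  1D -> 'D'
  1D -> 'D'
  9D -> 'DDDDDDDDD'
  9D -> 'DDDDDDDDD'
  2D -> 'DD'
  6E -> 'EEEEEE'

Decoded = DDDDDDDDDDDDDDDDDDDDDDEEEEEE


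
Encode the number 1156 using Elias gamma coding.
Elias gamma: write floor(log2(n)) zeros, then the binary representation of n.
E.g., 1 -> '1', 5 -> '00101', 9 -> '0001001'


num_bits = floor(log2(1156)) + 1 = 11
leading_zeros = num_bits - 1 = 10
binary(1156) = 10010000100

Elias gamma(1156) = '0000000000' + '10010000100' = 000000000010010000100 (21 bits)


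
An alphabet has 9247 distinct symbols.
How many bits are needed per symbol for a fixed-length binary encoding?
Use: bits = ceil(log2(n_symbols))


log2(9247) = 13.1748
Bracket: 2^13 = 8192 < 9247 <= 2^14 = 16384
So ceil(log2(9247)) = 14

bits = ceil(log2(9247)) = ceil(13.1748) = 14 bits


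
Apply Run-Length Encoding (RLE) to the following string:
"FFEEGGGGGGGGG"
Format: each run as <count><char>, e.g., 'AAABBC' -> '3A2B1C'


Scanning runs left to right:
  i=0: run of 'F' x 2 -> '2F'
  i=2: run of 'E' x 2 -> '2E'
  i=4: run of 'G' x 9 -> '9G'

RLE = 2F2E9G


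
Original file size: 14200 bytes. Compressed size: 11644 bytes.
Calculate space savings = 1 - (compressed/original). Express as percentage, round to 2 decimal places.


ratio = compressed/original = 11644/14200 = 0.82
savings = 1 - ratio = 1 - 0.82 = 0.18
as a percentage: 0.18 * 100 = 18.0%

Space savings = 1 - 11644/14200 = 18.0%


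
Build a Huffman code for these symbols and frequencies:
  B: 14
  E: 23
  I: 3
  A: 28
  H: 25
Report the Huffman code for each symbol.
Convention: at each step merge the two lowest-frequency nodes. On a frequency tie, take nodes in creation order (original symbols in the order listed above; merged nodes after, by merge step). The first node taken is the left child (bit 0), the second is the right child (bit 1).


Huffman tree construction:
Step 1: Merge I(3) + B(14) = 17
Step 2: Merge (I+B)(17) + E(23) = 40
Step 3: Merge H(25) + A(28) = 53
Step 4: Merge ((I+B)+E)(40) + (H+A)(53) = 93
Read each symbol's code off the tree from the root (left child = 0, right child = 1).

Codes:
  B: 001 (length 3)
  E: 01 (length 2)
  I: 000 (length 3)
  A: 11 (length 2)
  H: 10 (length 2)
Average code length: 203/93 = 2.1828 bits/symbol


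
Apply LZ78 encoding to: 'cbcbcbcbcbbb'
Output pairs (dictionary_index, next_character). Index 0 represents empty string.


LZ78 encoding steps:
Dictionary: {0: ''}
Step 1: w='' (idx 0), next='c' -> output (0, 'c'), add 'c' as idx 1
Step 2: w='' (idx 0), next='b' -> output (0, 'b'), add 'b' as idx 2
Step 3: w='c' (idx 1), next='b' -> output (1, 'b'), add 'cb' as idx 3
Step 4: w='cb' (idx 3), next='c' -> output (3, 'c'), add 'cbc' as idx 4
Step 5: w='b' (idx 2), next='c' -> output (2, 'c'), add 'bc' as idx 5
Step 6: w='b' (idx 2), next='b' -> output (2, 'b'), add 'bb' as idx 6
Step 7: w='b' (idx 2), end of input -> output (2, '')


Encoded: [(0, 'c'), (0, 'b'), (1, 'b'), (3, 'c'), (2, 'c'), (2, 'b'), (2, '')]


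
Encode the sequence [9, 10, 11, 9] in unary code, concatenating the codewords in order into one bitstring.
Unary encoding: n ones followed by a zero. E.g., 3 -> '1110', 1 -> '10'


Encode each number as n ones followed by a terminating 0:
  9 -> 1111111110 (10 bits)
  10 -> 11111111110 (11 bits)
  11 -> 111111111110 (12 bits)
  9 -> 1111111110 (10 bits)
Total length = 10 + 11 + 12 + 10 = 43 bits.

Unary([9, 10, 11, 9]) = 1111111110111111111101111111111101111111110 (43 bits)


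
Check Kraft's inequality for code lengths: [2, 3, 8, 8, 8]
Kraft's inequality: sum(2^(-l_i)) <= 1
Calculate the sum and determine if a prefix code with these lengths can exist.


Sum = 2^(-2) + 2^(-3) + 2^(-8) + 2^(-8) + 2^(-8)
    = 0.25 + 0.125 + 0.00390625 + 0.00390625 + 0.00390625
    = 99/256 = 0.38671875
Since 0.38671875 <= 1, Kraft's inequality IS satisfied.
A prefix code with these lengths CAN exist.

Kraft sum = 0.38671875. Satisfied.


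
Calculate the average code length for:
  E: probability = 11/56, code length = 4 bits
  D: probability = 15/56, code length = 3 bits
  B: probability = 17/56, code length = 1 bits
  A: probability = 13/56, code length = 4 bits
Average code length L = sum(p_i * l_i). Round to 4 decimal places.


Weighted contributions p_i * l_i:
  E: (11/56) * 4 = 44/56
  D: (15/56) * 3 = 45/56
  B: (17/56) * 1 = 17/56
  A: (13/56) * 4 = 52/56
Sum = (44 + 45 + 17 + 52)/56 = 158/56

L = 158/56 = 2.8214 bits/symbol


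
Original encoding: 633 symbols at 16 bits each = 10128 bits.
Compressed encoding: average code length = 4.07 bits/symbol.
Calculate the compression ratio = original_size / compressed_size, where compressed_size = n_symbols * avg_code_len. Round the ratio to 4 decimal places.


original_size = n_symbols * orig_bits = 633 * 16 = 10128 bits
compressed_size = n_symbols * avg_code_len = 633 * 4.07 = 2576.31 bits
ratio = original_size / compressed_size = 10128 / 2576.31 = 3.9312

Compression ratio = 3.9312


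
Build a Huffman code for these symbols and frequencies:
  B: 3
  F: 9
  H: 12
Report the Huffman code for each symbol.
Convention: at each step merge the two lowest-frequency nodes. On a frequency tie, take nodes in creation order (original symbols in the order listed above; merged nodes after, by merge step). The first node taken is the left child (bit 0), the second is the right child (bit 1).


Huffman tree construction:
Step 1: Merge B(3) + F(9) = 12
Step 2: Merge H(12) + (B+F)(12) = 24
Read each symbol's code off the tree from the root (left child = 0, right child = 1).

Codes:
  B: 10 (length 2)
  F: 11 (length 2)
  H: 0 (length 1)
Average code length: 36/24 = 1.5000 bits/symbol


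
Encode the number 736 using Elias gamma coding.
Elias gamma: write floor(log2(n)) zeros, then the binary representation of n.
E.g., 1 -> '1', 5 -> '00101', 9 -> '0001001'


num_bits = floor(log2(736)) + 1 = 10
leading_zeros = num_bits - 1 = 9
binary(736) = 1011100000

Elias gamma(736) = '000000000' + '1011100000' = 0000000001011100000 (19 bits)


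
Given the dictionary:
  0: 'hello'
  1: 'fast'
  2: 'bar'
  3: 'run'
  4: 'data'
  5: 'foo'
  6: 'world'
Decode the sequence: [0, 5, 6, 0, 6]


Look up each index in the dictionary:
  0 -> 'hello'
  5 -> 'foo'
  6 -> 'world'
  0 -> 'hello'
  6 -> 'world'

Decoded: "hello foo world hello world"


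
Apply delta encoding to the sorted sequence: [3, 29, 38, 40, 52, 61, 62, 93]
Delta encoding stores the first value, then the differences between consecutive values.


First value: 3
Deltas:
  29 - 3 = 26
  38 - 29 = 9
  40 - 38 = 2
  52 - 40 = 12
  61 - 52 = 9
  62 - 61 = 1
  93 - 62 = 31


Delta encoded: [3, 26, 9, 2, 12, 9, 1, 31]


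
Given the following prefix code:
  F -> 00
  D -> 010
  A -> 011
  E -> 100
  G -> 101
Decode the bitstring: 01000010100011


Decoding step by step:
Bits 010 -> D
Bits 00 -> F
Bits 010 -> D
Bits 100 -> E
Bits 011 -> A


Decoded message: DFDEA


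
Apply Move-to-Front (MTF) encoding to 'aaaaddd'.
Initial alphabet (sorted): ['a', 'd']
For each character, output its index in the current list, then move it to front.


MTF encoding:
'a': index 0 in ['a', 'd'] -> ['a', 'd']
'a': index 0 in ['a', 'd'] -> ['a', 'd']
'a': index 0 in ['a', 'd'] -> ['a', 'd']
'a': index 0 in ['a', 'd'] -> ['a', 'd']
'd': index 1 in ['a', 'd'] -> ['d', 'a']
'd': index 0 in ['d', 'a'] -> ['d', 'a']
'd': index 0 in ['d', 'a'] -> ['d', 'a']


Output: [0, 0, 0, 0, 1, 0, 0]


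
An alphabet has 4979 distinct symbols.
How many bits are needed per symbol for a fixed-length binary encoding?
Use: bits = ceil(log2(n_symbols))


log2(4979) = 12.2816
Bracket: 2^12 = 4096 < 4979 <= 2^13 = 8192
So ceil(log2(4979)) = 13

bits = ceil(log2(4979)) = ceil(12.2816) = 13 bits


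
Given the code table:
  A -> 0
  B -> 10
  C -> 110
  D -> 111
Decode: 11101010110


Decoding:
111 -> D
0 -> A
10 -> B
10 -> B
110 -> C


Result: DABBC


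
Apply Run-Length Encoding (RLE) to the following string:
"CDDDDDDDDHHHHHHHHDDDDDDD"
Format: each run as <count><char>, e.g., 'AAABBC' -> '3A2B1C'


Scanning runs left to right:
  i=0: run of 'C' x 1 -> '1C'
  i=1: run of 'D' x 8 -> '8D'
  i=9: run of 'H' x 8 -> '8H'
  i=17: run of 'D' x 7 -> '7D'

RLE = 1C8D8H7D


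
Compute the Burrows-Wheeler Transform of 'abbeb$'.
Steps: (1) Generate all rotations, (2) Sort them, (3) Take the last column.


Rotations (sorted):
  0: $abbeb -> last char: b
  1: abbeb$ -> last char: $
  2: b$abbe -> last char: e
  3: bbeb$a -> last char: a
  4: beb$ab -> last char: b
  5: eb$abb -> last char: b


BWT = b$eabb


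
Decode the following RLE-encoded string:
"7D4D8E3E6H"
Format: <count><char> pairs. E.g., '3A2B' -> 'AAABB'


Expanding each <count><char> pair:
  7D -> 'DDDDDDD'
  4D -> 'DDDD'
  8E -> 'EEEEEEEE'
  3E -> 'EEE'
  6H -> 'HHHHHH'

Decoded = DDDDDDDDDDDEEEEEEEEEEEHHHHHH


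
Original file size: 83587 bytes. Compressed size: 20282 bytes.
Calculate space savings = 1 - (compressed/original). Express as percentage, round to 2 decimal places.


ratio = compressed/original = 20282/83587 = 0.242645
savings = 1 - ratio = 1 - 0.242645 = 0.757355
as a percentage: 0.757355 * 100 = 75.74%

Space savings = 1 - 20282/83587 = 75.74%


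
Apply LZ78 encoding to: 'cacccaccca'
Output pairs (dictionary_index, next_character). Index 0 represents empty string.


LZ78 encoding steps:
Dictionary: {0: ''}
Step 1: w='' (idx 0), next='c' -> output (0, 'c'), add 'c' as idx 1
Step 2: w='' (idx 0), next='a' -> output (0, 'a'), add 'a' as idx 2
Step 3: w='c' (idx 1), next='c' -> output (1, 'c'), add 'cc' as idx 3
Step 4: w='c' (idx 1), next='a' -> output (1, 'a'), add 'ca' as idx 4
Step 5: w='cc' (idx 3), next='c' -> output (3, 'c'), add 'ccc' as idx 5
Step 6: w='a' (idx 2), end of input -> output (2, '')


Encoded: [(0, 'c'), (0, 'a'), (1, 'c'), (1, 'a'), (3, 'c'), (2, '')]


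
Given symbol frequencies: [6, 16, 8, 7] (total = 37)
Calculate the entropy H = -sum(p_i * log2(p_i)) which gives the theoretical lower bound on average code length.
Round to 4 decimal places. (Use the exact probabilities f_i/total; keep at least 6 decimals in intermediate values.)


Per-symbol terms -p_i * log2(p_i) with p_i = f_i/37:
  p = 6/37 = 0.162162: log2(p) = -2.624491, -p*log2(p) = 0.425593
  p = 16/37 = 0.432432: log2(p) = -1.209453, -p*log2(p) = 0.523007
  p = 8/37 = 0.216216: log2(p) = -2.209453, -p*log2(p) = 0.477720
  p = 7/37 = 0.189189: log2(p) = -2.402098, -p*log2(p) = 0.454451
H = 0.425593 + 0.523007 + 0.477720 + 0.454451 = 1.880771

H = 1.8808 bits/symbol


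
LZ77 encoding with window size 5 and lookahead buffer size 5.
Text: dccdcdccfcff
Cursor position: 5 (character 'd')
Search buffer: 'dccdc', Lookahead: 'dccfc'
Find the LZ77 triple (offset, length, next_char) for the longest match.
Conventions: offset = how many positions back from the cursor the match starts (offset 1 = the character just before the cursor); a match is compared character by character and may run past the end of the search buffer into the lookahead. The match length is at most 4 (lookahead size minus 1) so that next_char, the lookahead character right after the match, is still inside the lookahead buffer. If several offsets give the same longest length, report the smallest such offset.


Try each offset into the search buffer:
  offset=1 (pos 4, char 'c'): match length 0
  offset=2 (pos 3, char 'd'): match length 2
  offset=3 (pos 2, char 'c'): match length 0
  offset=4 (pos 1, char 'c'): match length 0
  offset=5 (pos 0, char 'd'): match length 3
Longest match has length 3 at offset 5.
next_char = character at position 5 + 3 = 8 -> 'f'

Best match: offset=5, length=3 (matching 'dcc' starting at position 0)
LZ77 triple: (5, 3, 'f')


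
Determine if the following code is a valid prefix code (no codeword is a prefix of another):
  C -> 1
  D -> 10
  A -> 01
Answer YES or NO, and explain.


Checking each pair (does one codeword prefix another?):
  C='1' vs D='10': prefix -- VIOLATION

NO -- this is NOT a valid prefix code. C (1) is a prefix of D (10).


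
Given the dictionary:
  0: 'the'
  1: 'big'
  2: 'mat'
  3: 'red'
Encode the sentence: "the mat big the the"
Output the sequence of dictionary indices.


Look up each word in the dictionary:
  'the' -> 0
  'mat' -> 2
  'big' -> 1
  'the' -> 0
  'the' -> 0

Encoded: [0, 2, 1, 0, 0]


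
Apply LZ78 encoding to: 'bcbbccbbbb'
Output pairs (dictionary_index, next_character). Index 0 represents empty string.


LZ78 encoding steps:
Dictionary: {0: ''}
Step 1: w='' (idx 0), next='b' -> output (0, 'b'), add 'b' as idx 1
Step 2: w='' (idx 0), next='c' -> output (0, 'c'), add 'c' as idx 2
Step 3: w='b' (idx 1), next='b' -> output (1, 'b'), add 'bb' as idx 3
Step 4: w='c' (idx 2), next='c' -> output (2, 'c'), add 'cc' as idx 4
Step 5: w='bb' (idx 3), next='b' -> output (3, 'b'), add 'bbb' as idx 5
Step 6: w='b' (idx 1), end of input -> output (1, '')


Encoded: [(0, 'b'), (0, 'c'), (1, 'b'), (2, 'c'), (3, 'b'), (1, '')]


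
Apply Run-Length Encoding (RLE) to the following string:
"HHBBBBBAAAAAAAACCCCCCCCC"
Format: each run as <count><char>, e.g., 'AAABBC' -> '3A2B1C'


Scanning runs left to right:
  i=0: run of 'H' x 2 -> '2H'
  i=2: run of 'B' x 5 -> '5B'
  i=7: run of 'A' x 8 -> '8A'
  i=15: run of 'C' x 9 -> '9C'

RLE = 2H5B8A9C


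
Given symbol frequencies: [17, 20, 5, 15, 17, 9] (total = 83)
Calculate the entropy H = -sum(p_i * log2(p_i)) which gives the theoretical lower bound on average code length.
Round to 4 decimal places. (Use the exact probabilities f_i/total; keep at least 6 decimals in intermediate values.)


Per-symbol terms -p_i * log2(p_i) with p_i = f_i/83:
  p = 17/83 = 0.204819: log2(p) = -2.287577, -p*log2(p) = 0.468540
  p = 20/83 = 0.240964: log2(p) = -2.053111, -p*log2(p) = 0.494726
  p = 5/83 = 0.060241: log2(p) = -4.053111, -p*log2(p) = 0.244163
  p = 15/83 = 0.180723: log2(p) = -2.468149, -p*log2(p) = 0.446051
  p = 17/83 = 0.204819: log2(p) = -2.287577, -p*log2(p) = 0.468540
  p = 9/83 = 0.108434: log2(p) = -3.205114, -p*log2(p) = 0.347543
H = 0.468540 + 0.494726 + 0.244163 + 0.446051 + 0.468540 + 0.347543 = 2.469563

H = 2.4696 bits/symbol
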